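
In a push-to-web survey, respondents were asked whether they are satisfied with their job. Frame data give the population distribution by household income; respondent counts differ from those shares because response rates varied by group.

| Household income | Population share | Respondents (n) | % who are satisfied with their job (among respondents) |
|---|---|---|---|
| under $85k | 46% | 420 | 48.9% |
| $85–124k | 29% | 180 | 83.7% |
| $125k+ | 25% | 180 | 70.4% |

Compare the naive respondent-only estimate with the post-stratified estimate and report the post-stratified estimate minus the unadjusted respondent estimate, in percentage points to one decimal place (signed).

Naive respondent-only estimate (weights = respondent counts):
  (420/780)×48.9 + (180/780)×83.7 + (180/780)×70.4 = 61.8923%
Post-stratifying to population shares instead:
  0.46×48.9 + 0.29×83.7 + 0.25×70.4 = 64.367%
Difference = 64.367 − 61.8923 = 2.4747 pp.

+2.5 percentage points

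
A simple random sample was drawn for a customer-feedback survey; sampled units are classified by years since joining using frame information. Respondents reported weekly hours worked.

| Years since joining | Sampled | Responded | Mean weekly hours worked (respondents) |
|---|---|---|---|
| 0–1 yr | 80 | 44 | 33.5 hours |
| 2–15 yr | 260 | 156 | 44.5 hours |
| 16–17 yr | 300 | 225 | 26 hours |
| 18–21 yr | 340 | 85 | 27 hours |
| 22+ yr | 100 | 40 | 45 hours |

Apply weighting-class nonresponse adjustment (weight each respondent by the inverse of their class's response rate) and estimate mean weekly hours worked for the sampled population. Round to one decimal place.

Class response rates: 0–1 yr 44/80 = 55%, 2–15 yr 156/260 = 60%, 16–17 yr 225/300 = 75%, 18–21 yr 85/340 = 25%, 22+ yr 40/100 = 40%.
Weighting each respondent by the inverse class response rate inflates each class back to its sampled size, so the class weight is n_sampled:
  0–1 yr: 80 × 33.5 = 2680
  2–15 yr: 260 × 44.5 = 11,570
  16–17 yr: 300 × 26 = 7800
  18–21 yr: 340 × 27 = 9180
  22+ yr: 100 × 45 = 4500
Adjusted estimate = 35,730 / 1,080 = 33.0833 → 33.1.

33.1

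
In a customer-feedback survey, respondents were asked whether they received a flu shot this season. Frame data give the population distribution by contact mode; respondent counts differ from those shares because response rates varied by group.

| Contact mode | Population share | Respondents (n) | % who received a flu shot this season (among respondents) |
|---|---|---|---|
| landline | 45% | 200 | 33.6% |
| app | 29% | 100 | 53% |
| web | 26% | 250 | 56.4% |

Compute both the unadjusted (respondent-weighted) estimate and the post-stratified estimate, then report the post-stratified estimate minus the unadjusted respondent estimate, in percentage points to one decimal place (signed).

-2.3 percentage points

Without adjustment, the pooled respondent share is:
  (200/550)×33.6 + (100/550)×53 + (250/550)×56.4 = 47.4909%
Post-stratified estimate weights by population shares:
  0.45×33.6 + 0.29×53 + 0.26×56.4 = 45.154%
Difference = 45.154 − 47.4909 = -2.3369 pp.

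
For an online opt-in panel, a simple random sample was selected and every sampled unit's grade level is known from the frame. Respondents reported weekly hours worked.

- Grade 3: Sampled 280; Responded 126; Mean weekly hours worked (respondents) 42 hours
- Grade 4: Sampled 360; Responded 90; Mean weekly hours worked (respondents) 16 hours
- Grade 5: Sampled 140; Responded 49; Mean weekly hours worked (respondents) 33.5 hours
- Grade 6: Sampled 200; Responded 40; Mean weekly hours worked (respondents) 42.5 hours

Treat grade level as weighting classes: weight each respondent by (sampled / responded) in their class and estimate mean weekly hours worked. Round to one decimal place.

31.3

Response rates by class: Grade 3 126/280 = 45%, Grade 4 90/360 = 25%, Grade 5 49/140 = 35%, Grade 6 40/200 = 20%.
Inverse-response-rate weighting restores each class to its sampled count, so class totals weight by n_sampled:
  Grade 3: 280 × 42 = 11,760
  Grade 4: 360 × 16 = 5760
  Grade 5: 140 × 33.5 = 4690
  Grade 6: 200 × 42.5 = 8500
Adjusted estimate = 30,710 / 980 = 31.3367 → 31.3.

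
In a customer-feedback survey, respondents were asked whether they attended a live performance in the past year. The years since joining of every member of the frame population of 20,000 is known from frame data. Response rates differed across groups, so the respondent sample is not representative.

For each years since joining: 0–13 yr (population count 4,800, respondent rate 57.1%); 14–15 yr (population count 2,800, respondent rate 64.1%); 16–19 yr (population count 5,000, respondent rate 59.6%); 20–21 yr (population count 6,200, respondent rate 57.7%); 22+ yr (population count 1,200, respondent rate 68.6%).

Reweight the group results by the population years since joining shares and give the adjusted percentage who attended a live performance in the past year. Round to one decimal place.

Each cell contributes population-share × respondent value:
  0–13 yr: (4,800/20,000) × 57.1 = 13.704
  14–15 yr: (2,800/20,000) × 64.1 = 8.974
  16–19 yr: (5,000/20,000) × 59.6 = 14.9
  20–21 yr: (6,200/20,000) × 57.7 = 17.887
  22+ yr: (1,200/20,000) × 68.6 = 4.116
Post-stratified estimate = 59.581 → 59.6%.

59.6%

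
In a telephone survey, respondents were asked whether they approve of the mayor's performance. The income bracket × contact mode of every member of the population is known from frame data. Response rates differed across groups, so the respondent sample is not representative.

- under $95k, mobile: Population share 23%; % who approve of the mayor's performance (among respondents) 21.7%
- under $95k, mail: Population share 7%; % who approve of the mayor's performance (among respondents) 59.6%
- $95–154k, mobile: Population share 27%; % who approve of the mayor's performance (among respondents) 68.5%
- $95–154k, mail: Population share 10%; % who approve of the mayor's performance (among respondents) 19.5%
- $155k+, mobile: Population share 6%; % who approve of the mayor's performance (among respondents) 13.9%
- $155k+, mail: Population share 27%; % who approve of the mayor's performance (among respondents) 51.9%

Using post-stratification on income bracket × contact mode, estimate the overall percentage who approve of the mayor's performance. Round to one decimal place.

Weight each group's respondent value by its population share:
  under $95k, mobile: 0.23 × 21.7 = 4.991
  under $95k, mail: 0.07 × 59.6 = 4.172
  $95–154k, mobile: 0.27 × 68.5 = 18.495
  $95–154k, mail: 0.1 × 19.5 = 1.95
  $155k+, mobile: 0.06 × 13.9 = 0.834
  $155k+, mail: 0.27 × 51.9 = 14.013
Post-stratified estimate = 44.455 → 44.5%.

44.5%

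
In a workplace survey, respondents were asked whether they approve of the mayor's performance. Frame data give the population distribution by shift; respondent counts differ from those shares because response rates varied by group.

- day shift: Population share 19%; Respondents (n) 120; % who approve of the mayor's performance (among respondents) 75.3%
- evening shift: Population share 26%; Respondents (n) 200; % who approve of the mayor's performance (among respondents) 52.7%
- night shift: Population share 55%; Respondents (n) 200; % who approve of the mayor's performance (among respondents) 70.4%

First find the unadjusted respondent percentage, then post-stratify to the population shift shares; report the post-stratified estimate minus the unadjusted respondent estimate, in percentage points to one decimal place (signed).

+2.0 percentage points

Naive respondent-only estimate (weights = respondent counts):
  (120/520)×75.3 + (200/520)×52.7 + (200/520)×70.4 = 64.7231%
Post-stratifying to population shares instead:
  0.19×75.3 + 0.26×52.7 + 0.55×70.4 = 66.729%
Difference = 66.729 − 64.7231 = 2.0059 pp.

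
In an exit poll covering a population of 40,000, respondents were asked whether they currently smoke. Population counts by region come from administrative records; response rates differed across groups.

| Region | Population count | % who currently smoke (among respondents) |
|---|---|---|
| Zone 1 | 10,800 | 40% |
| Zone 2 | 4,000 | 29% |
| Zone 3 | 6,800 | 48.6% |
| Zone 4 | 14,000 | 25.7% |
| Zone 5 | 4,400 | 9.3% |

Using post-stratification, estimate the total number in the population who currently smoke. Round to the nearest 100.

Estimated count per cell = population count × respondent percentage:
  Zone 1: 10,800 × 40% = 4320
  Zone 2: 4,000 × 29% = 1160
  Zone 3: 6,800 × 48.6% = 3304.8
  Zone 4: 14,000 × 25.7% = 3598
  Zone 5: 4,400 × 9.3% = 409.2
Estimated total = 12,792 → 12,800.

12,800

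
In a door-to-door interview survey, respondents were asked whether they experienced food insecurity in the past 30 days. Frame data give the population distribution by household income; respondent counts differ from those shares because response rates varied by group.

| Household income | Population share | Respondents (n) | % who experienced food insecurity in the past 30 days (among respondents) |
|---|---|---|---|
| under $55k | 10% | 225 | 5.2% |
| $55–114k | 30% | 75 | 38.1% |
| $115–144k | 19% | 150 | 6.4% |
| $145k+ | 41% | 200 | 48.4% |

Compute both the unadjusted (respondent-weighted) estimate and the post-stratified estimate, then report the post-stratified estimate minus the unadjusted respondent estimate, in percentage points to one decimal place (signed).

+10.4 percentage points

Without adjustment, the pooled respondent share is:
  (225/650)×5.2 + (75/650)×38.1 + (150/650)×6.4 + (200/650)×48.4 = 22.5654%
Post-stratified estimate weights by population shares:
  0.1×5.2 + 0.3×38.1 + 0.19×6.4 + 0.41×48.4 = 33.01%
Difference = 33.01 − 22.5654 = 10.4446 pp.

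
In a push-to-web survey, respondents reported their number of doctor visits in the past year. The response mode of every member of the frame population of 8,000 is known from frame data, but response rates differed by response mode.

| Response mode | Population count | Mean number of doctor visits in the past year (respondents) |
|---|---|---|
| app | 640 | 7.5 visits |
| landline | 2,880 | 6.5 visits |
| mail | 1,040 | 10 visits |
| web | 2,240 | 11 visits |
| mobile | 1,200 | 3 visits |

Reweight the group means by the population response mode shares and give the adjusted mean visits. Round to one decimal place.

7.8

Reweight to the known response mode distribution:
  app: (640/8,000) × 7.5 = 0.6
  landline: (2,880/8,000) × 6.5 = 2.34
  mail: (1,040/8,000) × 10 = 1.3
  web: (2,240/8,000) × 11 = 3.08
  mobile: (1,200/8,000) × 3 = 0.45
Post-stratified estimate = 7.77 → 7.8.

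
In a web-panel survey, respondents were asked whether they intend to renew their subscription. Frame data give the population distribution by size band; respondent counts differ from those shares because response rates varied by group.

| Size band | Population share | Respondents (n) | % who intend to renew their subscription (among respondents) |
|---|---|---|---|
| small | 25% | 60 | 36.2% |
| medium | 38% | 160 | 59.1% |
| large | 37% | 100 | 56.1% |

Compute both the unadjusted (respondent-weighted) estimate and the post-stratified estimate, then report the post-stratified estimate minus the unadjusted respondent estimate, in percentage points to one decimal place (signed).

-1.6 percentage points

Without adjustment, the pooled respondent share is:
  (60/320)×36.2 + (160/320)×59.1 + (100/320)×56.1 = 53.8687%
Post-stratifying to population shares instead:
  0.25×36.2 + 0.38×59.1 + 0.37×56.1 = 52.265%
Difference = 52.265 − 53.8687 = -1.6037 pp.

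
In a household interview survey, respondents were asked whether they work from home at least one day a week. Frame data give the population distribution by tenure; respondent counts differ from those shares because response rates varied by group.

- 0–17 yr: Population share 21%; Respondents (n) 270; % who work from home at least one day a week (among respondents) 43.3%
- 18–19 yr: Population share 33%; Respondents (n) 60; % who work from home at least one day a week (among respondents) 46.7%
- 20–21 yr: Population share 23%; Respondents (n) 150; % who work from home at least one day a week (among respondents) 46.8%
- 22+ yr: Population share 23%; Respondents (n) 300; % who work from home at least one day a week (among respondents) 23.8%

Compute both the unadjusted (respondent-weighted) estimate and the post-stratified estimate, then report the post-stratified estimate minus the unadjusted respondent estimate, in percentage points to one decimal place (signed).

+4.0 percentage points

Naive respondent-only estimate (weights = respondent counts):
  (270/780)×43.3 + (60/780)×46.7 + (150/780)×46.8 + (300/780)×23.8 = 36.7346%
Reweighting by population tenure shares:
  0.21×43.3 + 0.33×46.7 + 0.23×46.8 + 0.23×23.8 = 40.742%
Difference = 40.742 − 36.7346 = 4.0074 pp.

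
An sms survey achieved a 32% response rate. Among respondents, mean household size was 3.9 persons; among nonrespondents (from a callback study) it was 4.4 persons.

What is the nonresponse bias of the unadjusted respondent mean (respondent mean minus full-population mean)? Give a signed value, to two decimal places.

Nonresponse fraction = 1 − 0.32 = 0.68.
Bias = (nonresponse fraction) × (respondent mean − nonrespondent mean)
     = 0.68 × (3.9 − 4.4) = 0.68 × -0.5 = -0.34.

-0.34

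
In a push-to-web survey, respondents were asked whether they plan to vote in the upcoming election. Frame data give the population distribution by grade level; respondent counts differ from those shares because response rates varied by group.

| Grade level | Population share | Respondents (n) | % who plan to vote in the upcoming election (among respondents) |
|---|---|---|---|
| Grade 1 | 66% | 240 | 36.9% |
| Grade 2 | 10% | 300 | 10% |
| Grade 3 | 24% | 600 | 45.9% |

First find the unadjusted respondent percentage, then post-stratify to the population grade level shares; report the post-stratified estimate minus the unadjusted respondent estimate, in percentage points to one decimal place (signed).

+1.8 percentage points

Unadjusted (pooled respondent) estimate weights by respondent counts:
  (240/1140)×36.9 + (300/1140)×10 + (600/1140)×45.9 = 34.5579%
Reweighting by population grade level shares:
  0.66×36.9 + 0.1×10 + 0.24×45.9 = 36.37%
Difference = 36.37 − 34.5579 = 1.8121 pp.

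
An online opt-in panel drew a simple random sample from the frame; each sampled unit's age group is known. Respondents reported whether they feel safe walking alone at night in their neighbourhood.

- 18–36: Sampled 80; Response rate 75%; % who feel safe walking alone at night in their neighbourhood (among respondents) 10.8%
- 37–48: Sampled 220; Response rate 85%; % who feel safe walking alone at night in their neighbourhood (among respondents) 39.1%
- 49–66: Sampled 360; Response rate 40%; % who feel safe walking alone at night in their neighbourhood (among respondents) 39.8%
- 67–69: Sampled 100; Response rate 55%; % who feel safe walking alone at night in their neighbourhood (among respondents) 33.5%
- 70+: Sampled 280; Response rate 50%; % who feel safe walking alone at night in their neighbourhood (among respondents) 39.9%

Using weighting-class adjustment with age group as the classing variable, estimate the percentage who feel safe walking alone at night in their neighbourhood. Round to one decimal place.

Each respondent's weight = sampled/responded in their class; summing within a class gives n_sampled, so:
  18–36: 80 × 10.8 = 864
  37–48: 220 × 39.1 = 8602
  49–66: 360 × 39.8 = 14328
  67–69: 100 × 33.5 = 3350
  70+: 280 × 39.9 = 11,172
Adjusted estimate = 38,316 / 1,040 = 36.8423 → 36.8%.

36.8%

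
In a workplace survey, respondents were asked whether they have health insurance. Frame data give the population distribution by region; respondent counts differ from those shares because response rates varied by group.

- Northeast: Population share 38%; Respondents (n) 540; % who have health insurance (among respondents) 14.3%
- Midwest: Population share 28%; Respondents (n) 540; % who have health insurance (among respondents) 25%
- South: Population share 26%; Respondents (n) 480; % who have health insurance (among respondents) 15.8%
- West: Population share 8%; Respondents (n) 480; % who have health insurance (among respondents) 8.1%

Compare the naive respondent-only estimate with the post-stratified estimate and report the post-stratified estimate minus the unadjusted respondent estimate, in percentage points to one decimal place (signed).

Unadjusted (pooled respondent) estimate weights by respondent counts:
  (540/2040)×14.3 + (540/2040)×25 + (480/2040)×15.8 + (480/2040)×8.1 = 16.0265%
Reweighting by population region shares:
  0.38×14.3 + 0.28×25 + 0.26×15.8 + 0.08×8.1 = 17.19%
Difference = 17.19 − 16.0265 = 1.1635 pp.

+1.2 percentage points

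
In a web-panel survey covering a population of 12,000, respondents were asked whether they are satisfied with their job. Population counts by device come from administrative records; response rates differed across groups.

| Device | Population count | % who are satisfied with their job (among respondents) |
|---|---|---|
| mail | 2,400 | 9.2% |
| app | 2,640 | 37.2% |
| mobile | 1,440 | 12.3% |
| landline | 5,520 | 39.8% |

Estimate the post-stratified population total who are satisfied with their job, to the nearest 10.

3,580

Apply each group's respondent rate to its population count:
  mail: 2,400 × 9.2% = 220.8
  app: 2,640 × 37.2% = 982.08
  mobile: 1,440 × 12.3% = 177.12
  landline: 5,520 × 39.8% = 2196.96
Estimated total = 3576.96 → 3,580.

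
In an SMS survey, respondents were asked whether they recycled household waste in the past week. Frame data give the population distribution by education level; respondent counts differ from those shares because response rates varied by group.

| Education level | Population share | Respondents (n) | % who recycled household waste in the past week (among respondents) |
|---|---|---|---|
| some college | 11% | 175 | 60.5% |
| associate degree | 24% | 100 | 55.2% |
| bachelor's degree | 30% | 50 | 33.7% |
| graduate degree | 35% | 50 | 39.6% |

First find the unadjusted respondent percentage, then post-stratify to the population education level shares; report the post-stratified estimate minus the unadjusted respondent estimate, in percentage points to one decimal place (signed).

Naive respondent-only estimate (weights = respondent counts):
  (175/375)×60.5 + (100/375)×55.2 + (50/375)×33.7 + (50/375)×39.6 = 52.7267%
Reweighting by population education level shares:
  0.11×60.5 + 0.24×55.2 + 0.3×33.7 + 0.35×39.6 = 43.873%
Difference = 43.873 − 52.7267 = -8.8537 pp.

-8.9 percentage points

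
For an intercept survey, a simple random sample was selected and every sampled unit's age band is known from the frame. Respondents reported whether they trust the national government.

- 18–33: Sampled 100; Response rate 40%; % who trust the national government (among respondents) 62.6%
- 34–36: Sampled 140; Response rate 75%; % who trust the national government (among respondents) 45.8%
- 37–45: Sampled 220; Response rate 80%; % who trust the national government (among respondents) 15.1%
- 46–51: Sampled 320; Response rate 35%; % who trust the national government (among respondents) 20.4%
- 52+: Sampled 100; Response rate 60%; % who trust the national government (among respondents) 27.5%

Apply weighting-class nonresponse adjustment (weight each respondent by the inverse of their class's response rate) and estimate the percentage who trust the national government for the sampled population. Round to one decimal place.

28.7%

Weighting each respondent by the inverse class response rate inflates each class back to its sampled size, so the class weight is n_sampled:
  18–33: 100 × 62.6 = 6260
  34–36: 140 × 45.8 = 6412
  37–45: 220 × 15.1 = 3322
  46–51: 320 × 20.4 = 6528
  52+: 100 × 27.5 = 2750
Adjusted estimate = 25,272 / 880 = 28.7182 → 28.7%.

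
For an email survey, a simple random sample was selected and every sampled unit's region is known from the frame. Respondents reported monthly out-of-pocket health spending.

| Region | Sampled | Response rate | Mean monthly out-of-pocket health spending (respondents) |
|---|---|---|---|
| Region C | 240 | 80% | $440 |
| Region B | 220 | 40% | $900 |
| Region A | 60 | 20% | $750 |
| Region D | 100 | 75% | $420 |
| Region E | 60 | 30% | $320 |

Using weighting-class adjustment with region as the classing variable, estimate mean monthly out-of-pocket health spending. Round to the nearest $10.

$600

Each respondent's weight = sampled/responded in their class; summing within a class gives n_sampled, so:
  Region C: 240 × 440 = 105,600
  Region B: 220 × 900 = 198,000
  Region A: 60 × 750 = 45,000
  Region D: 100 × 420 = 42,000
  Region E: 60 × 320 = 19,200
Adjusted estimate = 409,800 / 680 = 602.647 → $600.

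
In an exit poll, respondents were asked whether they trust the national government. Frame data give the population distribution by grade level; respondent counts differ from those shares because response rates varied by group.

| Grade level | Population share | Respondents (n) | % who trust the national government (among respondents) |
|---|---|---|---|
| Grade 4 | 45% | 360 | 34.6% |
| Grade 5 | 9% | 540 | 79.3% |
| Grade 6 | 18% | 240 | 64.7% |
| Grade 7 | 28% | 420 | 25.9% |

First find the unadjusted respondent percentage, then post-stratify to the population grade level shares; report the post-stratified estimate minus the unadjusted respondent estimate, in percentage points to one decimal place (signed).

-10.8 percentage points

Naive respondent-only estimate (weights = respondent counts):
  (360/1560)×34.6 + (540/1560)×79.3 + (240/1560)×64.7 + (420/1560)×25.9 = 52.3615%
Reweighting by population grade level shares:
  0.45×34.6 + 0.09×79.3 + 0.18×64.7 + 0.28×25.9 = 41.605%
Difference = 41.605 − 52.3615 = -10.7565 pp.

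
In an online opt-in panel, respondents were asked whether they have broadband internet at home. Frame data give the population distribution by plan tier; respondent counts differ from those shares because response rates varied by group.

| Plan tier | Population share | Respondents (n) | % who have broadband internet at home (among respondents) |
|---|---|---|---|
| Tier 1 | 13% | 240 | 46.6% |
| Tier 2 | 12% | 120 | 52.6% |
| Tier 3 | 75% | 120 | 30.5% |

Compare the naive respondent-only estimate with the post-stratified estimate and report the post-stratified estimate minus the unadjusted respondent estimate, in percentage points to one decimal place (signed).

Naive respondent-only estimate (weights = respondent counts):
  (240/480)×46.6 + (120/480)×52.6 + (120/480)×30.5 = 44.075%
Post-stratifying to population shares instead:
  0.13×46.6 + 0.12×52.6 + 0.75×30.5 = 35.245%
Difference = 35.245 − 44.075 = -8.83 pp.

-8.8 percentage points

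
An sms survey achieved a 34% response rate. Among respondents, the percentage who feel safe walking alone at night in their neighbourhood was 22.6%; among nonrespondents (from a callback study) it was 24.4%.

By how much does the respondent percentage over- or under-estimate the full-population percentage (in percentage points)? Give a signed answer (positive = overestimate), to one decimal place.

Nonresponse fraction = 1 − 0.34 = 0.66.
Bias = (nonresponse fraction) × (respondent percentage − nonrespondent percentage)
     = 0.66 × (22.6 − 24.4) = 0.66 × -1.8 = -1.188.

-1.2 percentage points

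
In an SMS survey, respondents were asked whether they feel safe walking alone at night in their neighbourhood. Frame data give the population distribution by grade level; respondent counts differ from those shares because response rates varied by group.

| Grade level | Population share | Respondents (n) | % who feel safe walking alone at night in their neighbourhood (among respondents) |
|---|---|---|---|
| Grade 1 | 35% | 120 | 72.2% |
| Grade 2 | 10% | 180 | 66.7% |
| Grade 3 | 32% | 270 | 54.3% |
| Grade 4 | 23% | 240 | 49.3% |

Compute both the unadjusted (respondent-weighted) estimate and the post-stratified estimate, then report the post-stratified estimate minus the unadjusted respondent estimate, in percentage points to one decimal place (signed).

Without adjustment, the pooled respondent share is:
  (120/810)×72.2 + (180/810)×66.7 + (270/810)×54.3 + (240/810)×49.3 = 58.2259%
Post-stratified estimate weights by population shares:
  0.35×72.2 + 0.1×66.7 + 0.32×54.3 + 0.23×49.3 = 60.655%
Difference = 60.655 − 58.2259 = 2.4291 pp.

+2.4 percentage points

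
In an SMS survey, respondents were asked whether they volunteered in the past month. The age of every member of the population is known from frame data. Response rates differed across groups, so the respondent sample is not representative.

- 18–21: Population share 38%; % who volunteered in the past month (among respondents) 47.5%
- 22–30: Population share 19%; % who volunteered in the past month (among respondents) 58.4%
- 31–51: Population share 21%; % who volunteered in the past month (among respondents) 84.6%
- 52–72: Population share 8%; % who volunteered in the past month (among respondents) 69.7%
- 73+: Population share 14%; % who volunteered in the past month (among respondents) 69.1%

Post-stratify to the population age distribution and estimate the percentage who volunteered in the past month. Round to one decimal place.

62.2%

Weight each group's respondent value by its population share:
  18–21: 0.38 × 47.5 = 18.05
  22–30: 0.19 × 58.4 = 11.096
  31–51: 0.21 × 84.6 = 17.766
  52–72: 0.08 × 69.7 = 5.576
  73+: 0.14 × 69.1 = 9.674
Post-stratified estimate = 62.162 → 62.2%.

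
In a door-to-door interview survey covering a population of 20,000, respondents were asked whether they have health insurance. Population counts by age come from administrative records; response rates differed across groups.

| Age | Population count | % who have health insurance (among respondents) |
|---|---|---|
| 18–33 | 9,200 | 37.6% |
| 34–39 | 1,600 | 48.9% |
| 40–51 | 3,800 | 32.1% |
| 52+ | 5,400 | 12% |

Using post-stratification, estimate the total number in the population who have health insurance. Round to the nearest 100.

Apply each group's respondent rate to its population count:
  18–33: 9,200 × 37.6% = 3459.2
  34–39: 1,600 × 48.9% = 782.4
  40–51: 3,800 × 32.1% = 1219.8
  52+: 5,400 × 12% = 648
Estimated total = 6109.4 → 6,100.

6,100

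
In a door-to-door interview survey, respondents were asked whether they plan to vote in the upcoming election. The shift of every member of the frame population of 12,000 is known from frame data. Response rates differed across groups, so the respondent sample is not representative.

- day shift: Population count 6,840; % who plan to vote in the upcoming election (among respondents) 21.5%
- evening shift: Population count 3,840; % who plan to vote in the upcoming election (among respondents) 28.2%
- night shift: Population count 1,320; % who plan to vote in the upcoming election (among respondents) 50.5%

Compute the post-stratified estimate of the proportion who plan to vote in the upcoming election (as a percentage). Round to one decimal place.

Reweight to the known shift distribution:
  day shift: (6,840/12,000) × 21.5 = 12.255
  evening shift: (3,840/12,000) × 28.2 = 9.024
  night shift: (1,320/12,000) × 50.5 = 5.555
Post-stratified estimate = 26.834 → 26.8%.

26.8%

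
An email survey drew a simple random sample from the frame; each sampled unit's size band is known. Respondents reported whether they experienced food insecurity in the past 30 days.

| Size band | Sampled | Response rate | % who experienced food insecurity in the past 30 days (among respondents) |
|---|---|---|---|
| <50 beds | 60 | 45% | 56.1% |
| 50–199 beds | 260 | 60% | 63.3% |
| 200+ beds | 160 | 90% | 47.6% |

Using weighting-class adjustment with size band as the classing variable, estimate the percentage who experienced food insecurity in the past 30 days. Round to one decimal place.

57.2%

Each respondent's weight = sampled/responded in their class; summing within a class gives n_sampled, so:
  <50 beds: 60 × 56.1 = 3366
  50–199 beds: 260 × 63.3 = 16,458
  200+ beds: 160 × 47.6 = 7616
Adjusted estimate = 27,440 / 480 = 57.1667 → 57.2%.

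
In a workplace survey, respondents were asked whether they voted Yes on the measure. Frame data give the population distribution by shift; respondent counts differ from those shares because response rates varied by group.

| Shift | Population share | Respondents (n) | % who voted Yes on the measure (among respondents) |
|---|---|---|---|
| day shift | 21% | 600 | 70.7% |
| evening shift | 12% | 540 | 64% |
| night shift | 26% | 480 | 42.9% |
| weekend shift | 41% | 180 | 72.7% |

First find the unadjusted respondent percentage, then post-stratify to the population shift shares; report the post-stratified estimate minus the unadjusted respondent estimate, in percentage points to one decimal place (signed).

Unadjusted (pooled respondent) estimate weights by respondent counts:
  (600/1800)×70.7 + (540/1800)×64 + (480/1800)×42.9 + (180/1800)×72.7 = 61.4767%
Post-stratified estimate weights by population shares:
  0.21×70.7 + 0.12×64 + 0.26×42.9 + 0.41×72.7 = 63.488%
Difference = 63.488 − 61.4767 = 2.0113 pp.

+2.0 percentage points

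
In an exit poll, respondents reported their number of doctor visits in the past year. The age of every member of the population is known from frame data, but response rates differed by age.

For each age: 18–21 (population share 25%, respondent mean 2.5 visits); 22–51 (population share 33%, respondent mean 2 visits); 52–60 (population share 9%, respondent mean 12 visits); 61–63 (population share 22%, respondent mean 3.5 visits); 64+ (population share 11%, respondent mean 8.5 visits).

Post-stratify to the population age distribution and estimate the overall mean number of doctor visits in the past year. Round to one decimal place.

Reweight to the known age distribution:
  18–21: 0.25 × 2.5 = 0.625
  22–51: 0.33 × 2 = 0.66
  52–60: 0.09 × 12 = 1.08
  61–63: 0.22 × 3.5 = 0.77
  64+: 0.11 × 8.5 = 0.935
Post-stratified estimate = 4.07 → 4.1.

4.1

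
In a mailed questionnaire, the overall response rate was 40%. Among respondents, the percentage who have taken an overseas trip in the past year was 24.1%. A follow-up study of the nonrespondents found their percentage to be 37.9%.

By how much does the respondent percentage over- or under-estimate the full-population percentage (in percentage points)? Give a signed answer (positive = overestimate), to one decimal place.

Nonresponse fraction = 1 − 0.4 = 0.6.
Bias = (nonresponse fraction) × (respondent percentage − nonrespondent percentage)
     = 0.6 × (24.1 − 37.9) = 0.6 × -13.8 = -8.28.

-8.3 percentage points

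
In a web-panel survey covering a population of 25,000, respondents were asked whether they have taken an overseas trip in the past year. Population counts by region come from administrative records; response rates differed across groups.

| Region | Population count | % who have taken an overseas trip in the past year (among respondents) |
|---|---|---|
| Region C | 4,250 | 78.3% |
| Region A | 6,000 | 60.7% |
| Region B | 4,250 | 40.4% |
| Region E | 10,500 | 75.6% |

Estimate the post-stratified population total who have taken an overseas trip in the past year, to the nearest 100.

16,600

Apply each group's respondent rate to its population count:
  Region C: 4,250 × 78.3% = 3327.75
  Region A: 6,000 × 60.7% = 3642
  Region B: 4,250 × 40.4% = 1717
  Region E: 10,500 × 75.6% = 7938
Estimated total = 16624.8 → 16,600.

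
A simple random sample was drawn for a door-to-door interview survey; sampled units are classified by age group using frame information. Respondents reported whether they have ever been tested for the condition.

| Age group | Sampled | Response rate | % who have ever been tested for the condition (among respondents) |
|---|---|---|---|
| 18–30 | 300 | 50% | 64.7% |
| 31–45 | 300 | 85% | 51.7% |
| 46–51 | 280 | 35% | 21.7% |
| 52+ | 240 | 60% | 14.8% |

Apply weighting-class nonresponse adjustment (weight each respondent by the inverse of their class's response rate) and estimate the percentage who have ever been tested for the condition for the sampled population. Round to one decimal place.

Inverse-response-rate weighting restores each class to its sampled count, so class totals weight by n_sampled:
  18–30: 300 × 64.7 = 19,410
  31–45: 300 × 51.7 = 15,510
  46–51: 280 × 21.7 = 6076
  52+: 240 × 14.8 = 3552
Adjusted estimate = 44,548 / 1,120 = 39.775 → 39.8%.

39.8%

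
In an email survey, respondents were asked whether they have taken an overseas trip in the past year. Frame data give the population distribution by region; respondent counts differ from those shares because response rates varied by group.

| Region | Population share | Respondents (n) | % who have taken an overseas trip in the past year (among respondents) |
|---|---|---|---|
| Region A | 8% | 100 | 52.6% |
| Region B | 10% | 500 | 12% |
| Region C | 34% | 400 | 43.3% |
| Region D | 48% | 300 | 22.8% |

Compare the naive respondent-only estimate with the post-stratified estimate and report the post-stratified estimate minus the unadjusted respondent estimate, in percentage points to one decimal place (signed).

+3.8 percentage points

Without adjustment, the pooled respondent share is:
  (100/1300)×52.6 + (500/1300)×12 + (400/1300)×43.3 + (300/1300)×22.8 = 27.2462%
Post-stratified estimate weights by population shares:
  0.08×52.6 + 0.1×12 + 0.34×43.3 + 0.48×22.8 = 31.074%
Difference = 31.074 − 27.2462 = 3.8278 pp.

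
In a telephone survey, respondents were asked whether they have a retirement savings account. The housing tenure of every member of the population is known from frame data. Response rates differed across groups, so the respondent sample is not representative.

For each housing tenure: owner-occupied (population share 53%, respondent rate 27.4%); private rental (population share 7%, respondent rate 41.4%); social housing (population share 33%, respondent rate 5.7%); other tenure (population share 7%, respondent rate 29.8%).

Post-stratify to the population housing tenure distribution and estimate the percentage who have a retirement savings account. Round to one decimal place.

21.4%

Reweight to the known housing tenure distribution:
  owner-occupied: 0.53 × 27.4 = 14.522
  private rental: 0.07 × 41.4 = 2.898
  social housing: 0.33 × 5.7 = 1.881
  other tenure: 0.07 × 29.8 = 2.086
Post-stratified estimate = 21.387 → 21.4%.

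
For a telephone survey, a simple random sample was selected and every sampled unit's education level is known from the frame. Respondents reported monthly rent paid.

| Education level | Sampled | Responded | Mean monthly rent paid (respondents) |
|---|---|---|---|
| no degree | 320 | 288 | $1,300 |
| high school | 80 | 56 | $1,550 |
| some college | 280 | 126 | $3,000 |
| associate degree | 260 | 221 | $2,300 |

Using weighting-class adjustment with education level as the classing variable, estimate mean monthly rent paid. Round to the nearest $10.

Class response rates: no degree 288/320 = 90%, high school 56/80 = 70%, some college 126/280 = 45%, associate degree 221/260 = 85%.
Inverse-response-rate weighting restores each class to its sampled count, so class totals weight by n_sampled:
  no degree: 320 × 1300 = 416,000
  high school: 80 × 1550 = 124,000
  some college: 280 × 3000 = 840,000
  associate degree: 260 × 2300 = 598,000
Adjusted estimate = 1,978,000 / 940 = 2104.26 → $2,100.

$2,100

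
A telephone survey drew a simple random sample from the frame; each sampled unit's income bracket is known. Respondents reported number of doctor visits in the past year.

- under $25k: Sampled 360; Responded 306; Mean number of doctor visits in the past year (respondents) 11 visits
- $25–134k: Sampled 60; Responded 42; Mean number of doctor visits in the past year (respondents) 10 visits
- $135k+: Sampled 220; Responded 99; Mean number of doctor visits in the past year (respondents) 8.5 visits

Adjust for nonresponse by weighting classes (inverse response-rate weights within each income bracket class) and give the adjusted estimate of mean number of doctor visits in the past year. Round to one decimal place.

10.0

Response rates by class: under $25k 306/360 = 85%, $25–134k 42/60 = 70%, $135k+ 99/220 = 45%.
With weight = n_sampled/n_responded per class, the weighted class total is n_sampled:
  under $25k: 360 × 11 = 3960
  $25–134k: 60 × 10 = 600
  $135k+: 220 × 8.5 = 1870
Adjusted estimate = 6430 / 640 = 10.0469 → 10.0.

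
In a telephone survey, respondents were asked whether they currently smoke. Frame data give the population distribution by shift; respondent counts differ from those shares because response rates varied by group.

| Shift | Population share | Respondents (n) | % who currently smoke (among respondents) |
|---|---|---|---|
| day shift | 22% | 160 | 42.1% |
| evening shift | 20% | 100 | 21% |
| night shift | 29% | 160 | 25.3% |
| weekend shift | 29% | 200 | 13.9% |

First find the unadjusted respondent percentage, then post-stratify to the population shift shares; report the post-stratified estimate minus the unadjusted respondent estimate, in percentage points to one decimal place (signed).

Without adjustment, the pooled respondent share is:
  (160/620)×42.1 + (100/620)×21 + (160/620)×25.3 + (200/620)×13.9 = 25.2645%
Post-stratifying to population shares instead:
  0.22×42.1 + 0.2×21 + 0.29×25.3 + 0.29×13.9 = 24.83%
Difference = 24.83 − 25.2645 = -0.4345 pp.

-0.4 percentage points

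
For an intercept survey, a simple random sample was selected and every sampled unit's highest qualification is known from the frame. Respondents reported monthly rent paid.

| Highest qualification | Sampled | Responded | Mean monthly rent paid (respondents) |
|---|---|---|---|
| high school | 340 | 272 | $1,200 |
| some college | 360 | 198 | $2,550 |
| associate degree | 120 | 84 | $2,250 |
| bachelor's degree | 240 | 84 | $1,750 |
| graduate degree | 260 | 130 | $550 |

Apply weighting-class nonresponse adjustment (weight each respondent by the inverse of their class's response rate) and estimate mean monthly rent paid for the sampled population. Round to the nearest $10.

Class response rates: high school 272/340 = 80%, some college 198/360 = 55%, associate degree 84/120 = 70%, bachelor's degree 84/240 = 35%, graduate degree 130/260 = 50%.
Each respondent's weight = sampled/responded in their class; summing within a class gives n_sampled, so:
  high school: 340 × 1200 = 408,000
  some college: 360 × 2550 = 918,000
  associate degree: 120 × 2250 = 270,000
  bachelor's degree: 240 × 1750 = 420,000
  graduate degree: 260 × 550 = 143,000
Adjusted estimate = 2,159,000 / 1,320 = 1635.61 → $1,640.

$1,640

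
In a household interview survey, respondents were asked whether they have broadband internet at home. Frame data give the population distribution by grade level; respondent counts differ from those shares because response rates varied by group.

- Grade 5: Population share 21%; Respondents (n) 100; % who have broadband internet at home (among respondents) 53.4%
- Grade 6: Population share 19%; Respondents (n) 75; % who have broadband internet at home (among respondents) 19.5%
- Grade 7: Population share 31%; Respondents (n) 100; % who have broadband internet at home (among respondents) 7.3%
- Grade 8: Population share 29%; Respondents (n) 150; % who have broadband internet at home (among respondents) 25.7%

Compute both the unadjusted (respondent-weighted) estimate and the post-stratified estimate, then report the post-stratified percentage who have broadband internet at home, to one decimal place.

24.6%

Naive respondent-only estimate (weights = respondent counts):
  (100/425)×53.4 + (75/425)×19.5 + (100/425)×7.3 + (150/425)×25.7 = 26.7941%
Post-stratifying to population shares instead:
  0.21×53.4 + 0.19×19.5 + 0.31×7.3 + 0.29×25.7 = 24.635%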